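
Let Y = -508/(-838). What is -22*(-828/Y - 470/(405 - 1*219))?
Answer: 355568026/11811 ≈ 30105.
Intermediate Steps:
Y = 254/419 (Y = -508*(-1/838) = 254/419 ≈ 0.60620)
-22*(-828/Y - 470/(405 - 1*219)) = -22*(-828/254/419 - 470/(405 - 1*219)) = -22*(-828*419/254 - 470/(405 - 219)) = -22*(-173466/127 - 470/186) = -22*(-173466/127 - 470*1/186) = -22*(-173466/127 - 235/93) = -22*(-16162183/11811) = 355568026/11811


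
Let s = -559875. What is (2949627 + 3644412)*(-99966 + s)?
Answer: -4351017287799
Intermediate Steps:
(2949627 + 3644412)*(-99966 + s) = (2949627 + 3644412)*(-99966 - 559875) = 6594039*(-659841) = -4351017287799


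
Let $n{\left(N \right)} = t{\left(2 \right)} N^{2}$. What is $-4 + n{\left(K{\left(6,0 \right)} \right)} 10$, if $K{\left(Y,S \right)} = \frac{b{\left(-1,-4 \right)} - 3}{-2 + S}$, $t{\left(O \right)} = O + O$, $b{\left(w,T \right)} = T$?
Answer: $486$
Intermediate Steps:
$t{\left(O \right)} = 2 O$
$K{\left(Y,S \right)} = - \frac{7}{-2 + S}$ ($K{\left(Y,S \right)} = \frac{-4 - 3}{-2 + S} = - \frac{7}{-2 + S}$)
$n{\left(N \right)} = 4 N^{2}$ ($n{\left(N \right)} = 2 \cdot 2 N^{2} = 4 N^{2}$)
$-4 + n{\left(K{\left(6,0 \right)} \right)} 10 = -4 + 4 \left(- \frac{7}{-2 + 0}\right)^{2} \cdot 10 = -4 + 4 \left(- \frac{7}{-2}\right)^{2} \cdot 10 = -4 + 4 \left(\left(-7\right) \left(- \frac{1}{2}\right)\right)^{2} \cdot 10 = -4 + 4 \left(\frac{7}{2}\right)^{2} \cdot 10 = -4 + 4 \cdot \frac{49}{4} \cdot 10 = -4 + 49 \cdot 10 = -4 + 490 = 486$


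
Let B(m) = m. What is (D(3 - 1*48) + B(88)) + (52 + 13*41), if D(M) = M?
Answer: 628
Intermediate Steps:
(D(3 - 1*48) + B(88)) + (52 + 13*41) = ((3 - 1*48) + 88) + (52 + 13*41) = ((3 - 48) + 88) + (52 + 533) = (-45 + 88) + 585 = 43 + 585 = 628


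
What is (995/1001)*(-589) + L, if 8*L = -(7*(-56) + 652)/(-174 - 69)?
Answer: -284757665/486486 ≈ -585.34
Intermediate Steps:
L = 65/486 (L = (-(7*(-56) + 652)/(-174 - 69))/8 = (-(-392 + 652)/(-243))/8 = (-260*(-1)/243)/8 = (-1*(-260/243))/8 = (⅛)*(260/243) = 65/486 ≈ 0.13374)
(995/1001)*(-589) + L = (995/1001)*(-589) + 65/486 = -586055/1001 + 65/486 = -284757665/486486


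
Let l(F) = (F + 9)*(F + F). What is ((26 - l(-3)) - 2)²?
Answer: 3600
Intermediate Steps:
l(F) = 2*F*(9 + F) (l(F) = (9 + F)*(2*F) = 2*F*(9 + F))
((26 - l(-3)) - 2)² = ((26 - 2*(-3)*(9 - 3)) - 2)² = ((26 - 2*(-3)*6) - 2)² = ((26 - 1*(-36)) - 2)² = ((26 + 36) - 2)² = (62 - 2)² = 60² = 3600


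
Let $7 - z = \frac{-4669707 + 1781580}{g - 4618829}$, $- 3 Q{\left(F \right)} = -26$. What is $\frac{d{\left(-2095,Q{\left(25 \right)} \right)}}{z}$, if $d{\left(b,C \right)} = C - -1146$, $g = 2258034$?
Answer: $\frac{4088896940}{20456157} \approx 199.89$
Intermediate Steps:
$Q{\left(F \right)} = \frac{26}{3}$ ($Q{\left(F \right)} = \left(- \frac{1}{3}\right) \left(-26\right) = \frac{26}{3}$)
$d{\left(b,C \right)} = 1146 + C$ ($d{\left(b,C \right)} = C + 1146 = 1146 + C$)
$z = \frac{13637438}{2360795}$ ($z = 7 - \frac{-4669707 + 1781580}{2258034 - 4618829} = 7 - - \frac{2888127}{-2360795} = 7 - \left(-2888127\right) \left(- \frac{1}{2360795}\right) = 7 - \frac{2888127}{2360795} = \frac{13637438}{2360795} \approx 5.7766$)
$\frac{d{\left(-2095,Q{\left(25 \right)} \right)}}{z} = \frac{1146 + \frac{26}{3}}{\frac{13637438}{2360795}} = \frac{3464}{3} \cdot \frac{2360795}{13637438} = \frac{4088896940}{20456157}$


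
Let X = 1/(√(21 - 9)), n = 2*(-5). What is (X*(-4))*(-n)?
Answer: -20*√3/3 ≈ -11.547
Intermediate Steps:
n = -10
X = √3/6 (X = 1/(√12) = 1/(2*√3) = √3/6 ≈ 0.28868)
(X*(-4))*(-n) = ((√3/6)*(-4))*(-1*(-10)) = -2*√3/3*10 = -20*√3/3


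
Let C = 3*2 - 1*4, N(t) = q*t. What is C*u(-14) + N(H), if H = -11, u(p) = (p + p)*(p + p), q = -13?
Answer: 1711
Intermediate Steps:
u(p) = 4*p² (u(p) = (2*p)*(2*p) = 4*p²)
N(t) = -13*t
C = 2 (C = 6 - 4 = 2)
C*u(-14) + N(H) = 2*(4*(-14)²) - 13*(-11) = 2*(4*196) + 143 = 2*784 + 143 = 1568 + 143 = 1711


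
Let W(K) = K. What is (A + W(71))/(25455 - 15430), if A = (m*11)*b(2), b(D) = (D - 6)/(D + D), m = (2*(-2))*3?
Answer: 203/10025 ≈ 0.020249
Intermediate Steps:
m = -12 (m = -4*3 = -12)
b(D) = (-6 + D)/(2*D) (b(D) = (-6 + D)/((2*D)) = (-6 + D)*(1/(2*D)) = (-6 + D)/(2*D))
A = 132 (A = (-12*11)*((½)*(-6 + 2)/2) = -66*(-4)/2 = -132*(-1) = 132)
(A + W(71))/(25455 - 15430) = (132 + 71)/(25455 - 15430) = 203/10025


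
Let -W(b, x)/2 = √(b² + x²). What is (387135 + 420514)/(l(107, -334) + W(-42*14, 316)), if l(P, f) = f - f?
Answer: -807649*√1114/44560 ≈ -604.95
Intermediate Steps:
l(P, f) = 0
W(b, x) = -2*√(b² + x²)
(387135 + 420514)/(l(107, -334) + W(-42*14, 316)) = (387135 + 420514)/(0 - 2*√((-42*14)² + 316²)) = 807649/(0 - 2*√((-588)² + 99856)) = 807649/(0 - 2*√(345744 + 99856)) = 807649/(0 - 40*√1114) = 807649/((-40*√1114)) = 807649*(-√1114/44560) = -807649*√1114/44560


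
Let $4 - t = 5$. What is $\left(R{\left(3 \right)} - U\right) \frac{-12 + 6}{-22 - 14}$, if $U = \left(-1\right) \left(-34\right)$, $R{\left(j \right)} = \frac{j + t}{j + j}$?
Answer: $- \frac{101}{18} \approx -5.6111$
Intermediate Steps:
$t = -1$ ($t = 4 - 5 = -1$)
$R{\left(j \right)} = \frac{-1 + j}{2 j}$ ($R{\left(j \right)} = \frac{j - 1}{j + j} = \frac{-1 + j}{2 j}$)
$U = 34$
$\left(R{\left(3 \right)} - U\right) \frac{-12 + 6}{-22 - 14} = \left(\frac{-1 + 3}{2 \cdot 3} - 34\right) \frac{-12 + 6}{-22 - 14} = \left(\frac{1}{2} \cdot \frac{1}{3} \cdot 2 - 34\right) \left(- \frac{6}{-36}\right) = \left(\frac{1}{3} - 34\right) \left(\left(-6\right) \left(- \frac{1}{36}\right)\right) = \left(- \frac{101}{3}\right) \frac{1}{6} = - \frac{101}{18}$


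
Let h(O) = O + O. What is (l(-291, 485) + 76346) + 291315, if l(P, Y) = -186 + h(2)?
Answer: 367479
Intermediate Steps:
h(O) = 2*O
l(P, Y) = -182 (l(P, Y) = -186 + 2*2 = -186 + 4 = -182)
(l(-291, 485) + 76346) + 291315 = (-182 + 76346) + 291315 = 76164 + 291315 = 367479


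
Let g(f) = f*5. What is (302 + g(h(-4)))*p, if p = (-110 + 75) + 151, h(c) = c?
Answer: 32712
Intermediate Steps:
g(f) = 5*f
p = 116 (p = -35 + 151 = 116)
(302 + g(h(-4)))*p = (302 + 5*(-4))*116 = (302 - 20)*116 = 282*116 = 32712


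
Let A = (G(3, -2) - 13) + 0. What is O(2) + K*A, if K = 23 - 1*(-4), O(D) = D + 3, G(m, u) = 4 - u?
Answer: -184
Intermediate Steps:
O(D) = 3 + D
A = -7 (A = ((4 - 1*(-2)) - 13) + 0 = ((4 + 2) - 13) + 0 = (6 - 13) + 0 = -7 + 0 = -7)
K = 27 (K = 23 + 4 = 27)
O(2) + K*A = (3 + 2) + 27*(-7) = 5 - 189 = -184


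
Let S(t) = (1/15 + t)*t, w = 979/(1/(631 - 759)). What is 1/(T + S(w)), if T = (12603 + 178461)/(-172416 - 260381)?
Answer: 6491955/101943747080343896 ≈ 6.3682e-11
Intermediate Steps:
T = -191064/432797 (T = 191064/(-432797) = 191064*(-1/432797) = -191064/432797 ≈ -0.44146)
w = -125312 (w = 979/(1/(-128)) = 979/(-1/128) = 979*(-128) = -125312)
S(t) = t*(1/15 + t) (S(t) = (1/15 + t)*t = t*(1/15 + t))
1/(T + S(w)) = 1/(-191064/432797 - 125312*(1/15 - 125312)) = 1/(-191064/432797 - 125312*(-1879679/15)) = 1/(-191064/432797 + 235546334848/15) = 1/(101943747080343896/6491955) = 6491955/101943747080343896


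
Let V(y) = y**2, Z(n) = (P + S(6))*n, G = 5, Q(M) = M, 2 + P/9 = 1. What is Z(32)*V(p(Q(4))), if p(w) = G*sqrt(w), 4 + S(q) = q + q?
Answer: -3200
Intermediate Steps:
P = -9 (P = -18 + 9*1 = -18 + 9 = -9)
S(q) = -4 + 2*q (S(q) = -4 + (q + q) = -4 + 2*q)
Z(n) = -n (Z(n) = (-9 + (-4 + 2*6))*n = (-9 + (-4 + 12))*n = (-9 + 8)*n = -n)
p(w) = 5*sqrt(w)
Z(32)*V(p(Q(4))) = (-1*32)*(5*sqrt(4))**2 = -32*(5*2)**2 = -32*10**2 = -32*100 = -3200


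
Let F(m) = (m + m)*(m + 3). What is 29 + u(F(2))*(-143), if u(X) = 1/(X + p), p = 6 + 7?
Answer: 74/3 ≈ 24.667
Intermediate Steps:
p = 13
F(m) = 2*m*(3 + m) (F(m) = (2*m)*(3 + m) = 2*m*(3 + m))
u(X) = 1/(13 + X) (u(X) = 1/(X + 13) = 1/(13 + X))
29 + u(F(2))*(-143) = 29 - 143/(13 + 2*2*(3 + 2)) = 29 - 143/(13 + 2*2*5) = 29 - 143/(13 + 20) = 29 - 143/33 = 29 + (1/33)*(-143) = 29 - 13/3 = 74/3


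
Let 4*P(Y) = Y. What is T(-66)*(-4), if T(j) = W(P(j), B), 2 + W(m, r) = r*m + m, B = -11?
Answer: -652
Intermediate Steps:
P(Y) = Y/4
W(m, r) = -2 + m + m*r (W(m, r) = -2 + (r*m + m) = -2 + (m*r + m) = -2 + (m + m*r) = -2 + m + m*r)
T(j) = -2 - 5*j/2 (T(j) = -2 + j/4 + (j/4)*(-11) = -2 + j/4 - 11*j/4 = -2 - 5*j/2)
T(-66)*(-4) = (-2 - 5/2*(-66))*(-4) = (-2 + 165)*(-4) = 163*(-4) = -652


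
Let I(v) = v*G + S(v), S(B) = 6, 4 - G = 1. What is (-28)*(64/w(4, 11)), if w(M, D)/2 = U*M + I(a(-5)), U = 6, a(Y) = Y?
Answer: -896/15 ≈ -59.733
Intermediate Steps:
G = 3 (G = 4 - 1*1 = 4 - 1 = 3)
I(v) = 6 + 3*v (I(v) = v*3 + 6 = 3*v + 6 = 6 + 3*v)
w(M, D) = -18 + 12*M (w(M, D) = 2*(6*M + (6 + 3*(-5))) = 2*(6*M + (6 - 15)) = 2*(6*M - 9) = 2*(-9 + 6*M) = -18 + 12*M)
(-28)*(64/w(4, 11)) = (-28)*(64/(-18 + 12*4)) = (-14*2)*(64/(-18 + 48)) = -1792/30 = -28*32/15 = -896/15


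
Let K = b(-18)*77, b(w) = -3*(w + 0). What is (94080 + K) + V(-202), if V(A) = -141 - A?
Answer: 98299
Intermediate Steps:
b(w) = -3*w
K = 4158 (K = -3*(-18)*77 = 54*77 = 4158)
(94080 + K) + V(-202) = (94080 + 4158) + (-141 - 1*(-202)) = 98238 + (-141 + 202) = 98238 + 61 = 98299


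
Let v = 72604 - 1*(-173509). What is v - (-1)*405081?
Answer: 651194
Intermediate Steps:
v = 246113 (v = 72604 + 173509 = 246113)
v - (-1)*405081 = 246113 - (-1)*405081 = 246113 - 1*(-405081) = 246113 + 405081 = 651194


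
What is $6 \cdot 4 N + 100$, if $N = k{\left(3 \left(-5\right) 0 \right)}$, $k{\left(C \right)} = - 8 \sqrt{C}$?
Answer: $100$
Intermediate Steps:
$N = 0$ ($N = - 8 \sqrt{3 \left(-5\right) 0} = - 8 \sqrt{\left(-15\right) 0} = - 8 \sqrt{0} = \left(-8\right) 0 = 0$)
$6 \cdot 4 N + 100 = 6 \cdot 4 \cdot 0 + 100 = 24 \cdot 0 + 100 = 0 + 100 = 100$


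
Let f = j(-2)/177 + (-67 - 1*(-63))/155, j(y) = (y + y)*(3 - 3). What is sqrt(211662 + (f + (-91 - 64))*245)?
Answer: sqrt(166907131)/31 ≈ 416.75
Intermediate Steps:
j(y) = 0 (j(y) = (2*y)*0 = 0)
f = -4/155 (f = 0/177 + (-67 - 1*(-63))/155 = 0*(1/177) + (-67 + 63)*(1/155) = 0 - 4*1/155 = 0 - 4/155 = -4/155 ≈ -0.025806)
sqrt(211662 + (f + (-91 - 64))*245) = sqrt(211662 + (-4/155 + (-91 - 64))*245) = sqrt(211662 + (-4/155 - 155)*245) = sqrt(211662 - 24029/155*245) = sqrt(211662 - 1177421/31) = sqrt(5384101/31) = sqrt(166907131)/31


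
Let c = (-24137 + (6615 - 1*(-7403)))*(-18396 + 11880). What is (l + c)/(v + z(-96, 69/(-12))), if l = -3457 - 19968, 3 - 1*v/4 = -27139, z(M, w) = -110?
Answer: 9415997/15494 ≈ 607.72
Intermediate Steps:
v = 108568 (v = 12 - 4*(-27139) = 12 + 108556 = 108568)
c = 65935404 (c = (-24137 + (6615 + 7403))*(-6516) = (-24137 + 14018)*(-6516) = -10119*(-6516) = 65935404)
l = -23425
(l + c)/(v + z(-96, 69/(-12))) = (-23425 + 65935404)/(108568 - 110) = 65911979/108458 = 65911979*(1/108458) = 9415997/15494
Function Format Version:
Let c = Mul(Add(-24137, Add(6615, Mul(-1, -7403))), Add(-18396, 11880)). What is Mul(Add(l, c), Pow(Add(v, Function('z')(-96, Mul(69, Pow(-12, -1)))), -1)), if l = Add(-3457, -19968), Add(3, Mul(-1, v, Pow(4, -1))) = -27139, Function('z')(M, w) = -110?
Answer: Rational(9415997, 15494) ≈ 607.72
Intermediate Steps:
v = 108568 (v = Add(12, Mul(-4, -27139)) = Add(12, 108556) = 108568)
c = 65935404 (c = Mul(Add(-24137, Add(6615, 7403)), -6516) = Mul(Add(-24137, 14018), -6516) = Mul(-10119, -6516) = 65935404)
l = -23425
Mul(Add(l, c), Pow(Add(v, Function('z')(-96, Mul(69, Pow(-12, -1)))), -1)) = Mul(Add(-23425, 65935404), Pow(Add(108568, -110), -1)) = Mul(65911979, Pow(108458, -1)) = Mul(65911979, Rational(1, 108458)) = Rational(9415997, 15494)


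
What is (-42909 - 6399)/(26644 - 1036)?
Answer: -4109/2134 ≈ -1.9255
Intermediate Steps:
(-42909 - 6399)/(26644 - 1036) = -49308/25608 = -49308*1/25608 = -4109/2134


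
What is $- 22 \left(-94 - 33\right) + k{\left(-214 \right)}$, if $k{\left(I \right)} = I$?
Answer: $2580$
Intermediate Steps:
$- 22 \left(-94 - 33\right) + k{\left(-214 \right)} = - 22 \left(-94 - 33\right) - 214 = \left(-22\right) \left(-127\right) - 214 = 2794 - 214 = 2580$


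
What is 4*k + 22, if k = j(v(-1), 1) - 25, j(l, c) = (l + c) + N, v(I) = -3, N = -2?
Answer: -94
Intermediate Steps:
j(l, c) = -2 + c + l (j(l, c) = (l + c) - 2 = (c + l) - 2 = -2 + c + l)
k = -29 (k = (-2 + 1 - 3) - 25 = -4 - 25 = -29)
4*k + 22 = 4*(-29) + 22 = -116 + 22 = -94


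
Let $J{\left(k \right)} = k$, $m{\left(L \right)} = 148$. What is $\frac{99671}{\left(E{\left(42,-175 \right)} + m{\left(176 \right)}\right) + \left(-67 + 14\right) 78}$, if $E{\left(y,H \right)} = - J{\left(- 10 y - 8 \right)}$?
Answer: $- \frac{99671}{3558} \approx -28.013$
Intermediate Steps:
$E{\left(y,H \right)} = 8 + 10 y$ ($E{\left(y,H \right)} = - (- 10 y - 8) = - (-8 - 10 y) = 8 + 10 y$)
$\frac{99671}{\left(E{\left(42,-175 \right)} + m{\left(176 \right)}\right) + \left(-67 + 14\right) 78} = \frac{99671}{\left(\left(8 + 10 \cdot 42\right) + 148\right) + \left(-67 + 14\right) 78} = \frac{99671}{\left(\left(8 + 420\right) + 148\right) - 4134} = \frac{99671}{\left(428 + 148\right) - 4134} = \frac{99671}{576 - 4134} = \frac{99671}{-3558} = 99671 \left(- \frac{1}{3558}\right) = - \frac{99671}{3558}$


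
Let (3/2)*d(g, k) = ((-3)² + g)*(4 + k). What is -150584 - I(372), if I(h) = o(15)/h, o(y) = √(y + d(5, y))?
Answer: -150584 - √1731/1116 ≈ -1.5058e+5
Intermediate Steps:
d(g, k) = 2*(4 + k)*(9 + g)/3 (d(g, k) = 2*(((-3)² + g)*(4 + k))/3 = 2*((9 + g)*(4 + k))/3 = 2*((4 + k)*(9 + g))/3 = 2*(4 + k)*(9 + g)/3)
o(y) = √(112/3 + 31*y/3) (o(y) = √(y + (24 + 6*y + (8/3)*5 + (⅔)*5*y)) = √(y + (24 + 6*y + 40/3 + 10*y/3)) = √(y + (112/3 + 28*y/3)) = √(112/3 + 31*y/3))
I(h) = √1731/(3*h) (I(h) = (√(336 + 93*15)/3)/h = (√(336 + 1395)/3)/h = (√1731/3)/h = √1731/(3*h))
-150584 - I(372) = -150584 - √1731/(3*372) = -150584 - √1731/1116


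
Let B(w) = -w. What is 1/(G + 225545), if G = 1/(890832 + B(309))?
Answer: 890523/200853010036 ≈ 4.4337e-6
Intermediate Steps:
G = 1/890523 (G = 1/(890832 - 1*309) = 1/(890832 - 309) = 1/890523 ≈ 1.1229e-6)
1/(G + 225545) = 1/(1/890523 + 225545) = 1/(200853010036/890523) = 890523/200853010036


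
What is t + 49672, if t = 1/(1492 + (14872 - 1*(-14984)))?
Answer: 1557117857/31348 ≈ 49672.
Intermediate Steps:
t = 1/31348 (t = 1/(1492 + (14872 + 14984)) = 1/(1492 + 29856) = 1/31348 ≈ 3.1900e-5)
t + 49672 = 1/31348 + 49672 = 1557117857/31348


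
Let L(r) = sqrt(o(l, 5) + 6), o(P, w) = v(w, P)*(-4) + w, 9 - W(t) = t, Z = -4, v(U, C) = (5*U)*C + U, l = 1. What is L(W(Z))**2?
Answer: -109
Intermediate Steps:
v(U, C) = U + 5*C*U (v(U, C) = 5*C*U + U = U + 5*C*U)
W(t) = 9 - t
o(P, w) = w - 4*w*(1 + 5*P) (o(P, w) = (w*(1 + 5*P))*(-4) + w = -4*w*(1 + 5*P) + w = w - 4*w*(1 + 5*P))
L(r) = I*sqrt(109) (L(r) = sqrt(5*(-3 - 20*1) + 6) = sqrt(5*(-3 - 20) + 6) = sqrt(5*(-23) + 6) = sqrt(-115 + 6) = sqrt(-109) = I*sqrt(109))
L(W(Z))**2 = (I*sqrt(109))**2 = -109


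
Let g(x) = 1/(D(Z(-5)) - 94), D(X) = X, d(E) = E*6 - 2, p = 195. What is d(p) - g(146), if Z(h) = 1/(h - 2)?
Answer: 769719/659 ≈ 1168.0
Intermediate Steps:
Z(h) = 1/(-2 + h)
d(E) = -2 + 6*E (d(E) = 6*E - 2 = -2 + 6*E)
g(x) = -7/659 (g(x) = 1/(1/(-2 - 5) - 94) = 1/(1/(-7) - 94) = 1/(-1/7 - 94) = 1/(-659/7) = -7/659)
d(p) - g(146) = (-2 + 6*195) - 1*(-7/659) = (-2 + 1170) + 7/659 = 1168 + 7/659 = 769719/659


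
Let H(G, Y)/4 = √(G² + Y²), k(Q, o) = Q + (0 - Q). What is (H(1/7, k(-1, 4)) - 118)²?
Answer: 675684/49 ≈ 13789.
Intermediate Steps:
k(Q, o) = 0 (k(Q, o) = Q - Q = 0)
H(G, Y) = 4*√(G² + Y²)
(H(1/7, k(-1, 4)) - 118)² = (4*√((1/7)² + 0²) - 118)² = (4*√((⅐)² + 0) - 118)² = (4*√(1/49 + 0) - 118)² = (4*√(1/49) - 118)² = (4*(⅐) - 118)² = (4/7 - 118)² = (-822/7)² = 675684/49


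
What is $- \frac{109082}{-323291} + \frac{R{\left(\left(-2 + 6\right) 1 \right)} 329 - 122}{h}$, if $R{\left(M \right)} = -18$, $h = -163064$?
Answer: $\frac{4935329513}{13179280906} \approx 0.37448$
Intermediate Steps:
$- \frac{109082}{-323291} + \frac{R{\left(\left(-2 + 6\right) 1 \right)} 329 - 122}{h} = - \frac{109082}{-323291} + \frac{\left(-18\right) 329 - 122}{-163064} = \left(-109082\right) \left(- \frac{1}{323291}\right) + \left(-5922 - 122\right) \left(- \frac{1}{163064}\right) = \frac{109082}{323291} - - \frac{1511}{40766} = \frac{109082}{323291} + \frac{1511}{40766} = \frac{4935329513}{13179280906}$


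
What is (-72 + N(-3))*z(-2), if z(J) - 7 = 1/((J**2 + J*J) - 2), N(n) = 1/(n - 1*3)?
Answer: -18619/36 ≈ -517.19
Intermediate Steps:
N(n) = 1/(-3 + n) (N(n) = 1/(n - 3) = 1/(-3 + n))
z(J) = 7 + 1/(-2 + 2*J**2) (z(J) = 7 + 1/((J**2 + J*J) - 2) = 7 + 1/((J**2 + J**2) - 2) = 7 + 1/(2*J**2 - 2) = 7 + 1/(-2 + 2*J**2))
(-72 + N(-3))*z(-2) = (-72 + 1/(-3 - 3))*((-13 + 14*(-2)**2)/(2*(-1 + (-2)**2))) = (-72 + 1/(-6))*((-13 + 14*4)/(2*(-1 + 4))) = (-72 - 1/6)*((1/2)*(-13 + 56)/3) = -433*43/(12*3) = -433/6*43/6 = -18619/36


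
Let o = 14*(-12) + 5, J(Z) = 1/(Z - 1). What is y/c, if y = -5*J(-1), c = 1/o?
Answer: -815/2 ≈ -407.50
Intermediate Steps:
J(Z) = 1/(-1 + Z)
o = -163 (o = -168 + 5 = -163)
c = -1/163 (c = 1/(-163) = -1/163 ≈ -0.0061350)
y = 5/2 (y = -5/(-1 - 1) = -5/(-2) = -5*(-1/2) = 5/2 ≈ 2.5000)
y/c = 5/(2*(-1/163)) = (5/2)*(-163) = -815/2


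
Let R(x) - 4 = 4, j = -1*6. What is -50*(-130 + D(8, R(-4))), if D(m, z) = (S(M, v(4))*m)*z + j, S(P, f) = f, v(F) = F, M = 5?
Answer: -6000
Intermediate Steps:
j = -6
R(x) = 8 (R(x) = 4 + 4 = 8)
D(m, z) = -6 + 4*m*z (D(m, z) = (4*m)*z - 6 = 4*m*z - 6 = -6 + 4*m*z)
-50*(-130 + D(8, R(-4))) = -50*(-130 + (-6 + 4*8*8)) = -50*(-130 + (-6 + 256)) = -50*(-130 + 250) = -50*120 = -6000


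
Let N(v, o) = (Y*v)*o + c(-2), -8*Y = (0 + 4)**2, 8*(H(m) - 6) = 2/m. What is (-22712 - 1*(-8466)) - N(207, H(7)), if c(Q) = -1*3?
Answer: -164419/14 ≈ -11744.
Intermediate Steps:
c(Q) = -3
H(m) = 6 + 1/(4*m) (H(m) = 6 + (2/m)/8 = 6 + 1/(4*m))
Y = -2 (Y = -(0 + 4)**2/8 = -1/8*4**2 = -1/8*16 = -2)
N(v, o) = -3 - 2*o*v (N(v, o) = (-2*v)*o - 3 = -2*o*v - 3 = -3 - 2*o*v)
(-22712 - 1*(-8466)) - N(207, H(7)) = (-22712 - 1*(-8466)) - (-3 - 2*(6 + (1/4)/7)*207) = (-22712 + 8466) - (-3 - 2*(6 + (1/4)*(1/7))*207) = -14246 - (-3 - 2*(6 + 1/28)*207) = -14246 - (-3 - 2*169/28*207) = -14246 - (-3 - 34983/14) = -14246 - 1*(-35025/14) = -14246 + 35025/14 = -164419/14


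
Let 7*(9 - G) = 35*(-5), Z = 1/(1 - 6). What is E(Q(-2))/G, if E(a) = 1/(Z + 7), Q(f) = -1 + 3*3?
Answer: 5/1156 ≈ 0.0043253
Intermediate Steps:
Z = -⅕ (Z = 1/(-5) = -⅕ ≈ -0.20000)
Q(f) = 8 (Q(f) = -1 + 9 = 8)
G = 34 (G = 9 - 5*(-5) = 9 - ⅐*(-175) = 9 + 25 = 34)
E(a) = 5/34 (E(a) = 1/(-⅕ + 7) = 1/(34/5) = 5/34)
E(Q(-2))/G = (5/34)/34 = (5/34)*(1/34) = 5/1156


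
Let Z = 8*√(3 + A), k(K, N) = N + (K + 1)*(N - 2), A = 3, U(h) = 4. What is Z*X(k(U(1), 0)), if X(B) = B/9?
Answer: -80*√6/9 ≈ -21.773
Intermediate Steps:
k(K, N) = N + (1 + K)*(-2 + N)
X(B) = B/9 (X(B) = B*(⅑) = B/9)
Z = 8*√6 (Z = 8*√(3 + 3) = 8*√6 ≈ 19.596)
Z*X(k(U(1), 0)) = (8*√6)*((-2 - 2*4 + 2*0 + 4*0)/9) = (8*√6)*((-2 - 8 + 0 + 0)/9) = (8*√6)*((⅑)*(-10)) = (8*√6)*(-10/9) = -80*√6/9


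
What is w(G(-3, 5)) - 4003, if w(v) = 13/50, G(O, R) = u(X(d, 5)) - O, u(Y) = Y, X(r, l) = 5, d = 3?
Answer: -200137/50 ≈ -4002.7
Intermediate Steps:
G(O, R) = 5 - O
w(v) = 13/50 (w(v) = 13*(1/50) = 13/50)
w(G(-3, 5)) - 4003 = 13/50 - 4003 = -200137/50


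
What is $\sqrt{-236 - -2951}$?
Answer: $\sqrt{2715} \approx 52.106$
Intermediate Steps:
$\sqrt{-236 - -2951} = \sqrt{-236 + 2951} = \sqrt{2715}$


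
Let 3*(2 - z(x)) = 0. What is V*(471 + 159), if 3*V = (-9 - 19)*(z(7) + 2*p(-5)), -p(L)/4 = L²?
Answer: 1164240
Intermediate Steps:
z(x) = 2 (z(x) = 2 - ⅓*0 = 2 + 0 = 2)
p(L) = -4*L²
V = 1848 (V = ((-9 - 19)*(2 + 2*(-4*(-5)²)))/3 = (-28*(2 + 2*(-4*25)))/3 = (-28*(2 + 2*(-100)))/3 = (-28*(2 - 200))/3 = (-28*(-198))/3 = (⅓)*5544 = 1848)
V*(471 + 159) = 1848*(471 + 159) = 1848*630 = 1164240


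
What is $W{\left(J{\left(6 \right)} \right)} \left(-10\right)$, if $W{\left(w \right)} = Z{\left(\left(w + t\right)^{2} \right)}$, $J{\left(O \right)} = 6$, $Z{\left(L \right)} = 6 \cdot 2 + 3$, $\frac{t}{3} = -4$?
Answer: $-150$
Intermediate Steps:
$t = -12$ ($t = 3 \left(-4\right) = -12$)
$Z{\left(L \right)} = 15$ ($Z{\left(L \right)} = 12 + 3 = 15$)
$W{\left(w \right)} = 15$
$W{\left(J{\left(6 \right)} \right)} \left(-10\right) = 15 \left(-10\right) = -150$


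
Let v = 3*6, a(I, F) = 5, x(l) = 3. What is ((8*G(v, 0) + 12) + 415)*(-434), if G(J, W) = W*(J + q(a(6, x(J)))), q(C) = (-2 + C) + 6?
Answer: -185318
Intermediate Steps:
v = 18
q(C) = 4 + C
G(J, W) = W*(9 + J) (G(J, W) = W*(J + (4 + 5)) = W*(J + 9) = W*(9 + J))
((8*G(v, 0) + 12) + 415)*(-434) = ((8*(0*(9 + 18)) + 12) + 415)*(-434) = ((8*(0*27) + 12) + 415)*(-434) = ((8*0 + 12) + 415)*(-434) = ((0 + 12) + 415)*(-434) = (12 + 415)*(-434) = 427*(-434) = -185318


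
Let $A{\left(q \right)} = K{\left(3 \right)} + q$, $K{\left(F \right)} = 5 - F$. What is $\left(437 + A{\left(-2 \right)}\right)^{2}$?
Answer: $190969$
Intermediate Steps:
$A{\left(q \right)} = 2 + q$ ($A{\left(q \right)} = \left(5 - 3\right) + q = 2 + q$)
$\left(437 + A{\left(-2 \right)}\right)^{2} = \left(437 + \left(2 - 2\right)\right)^{2} = \left(437 + 0\right)^{2} = 437^{2} = 190969$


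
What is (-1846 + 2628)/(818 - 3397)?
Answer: -782/2579 ≈ -0.30322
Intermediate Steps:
(-1846 + 2628)/(818 - 3397) = 782/(-2579) = 782*(-1/2579) = -782/2579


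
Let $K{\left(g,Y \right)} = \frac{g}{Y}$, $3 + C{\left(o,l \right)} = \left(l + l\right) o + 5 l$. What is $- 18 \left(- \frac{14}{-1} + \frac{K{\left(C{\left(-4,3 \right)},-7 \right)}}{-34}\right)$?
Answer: $- \frac{29880}{119} \approx -251.09$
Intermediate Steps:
$C{\left(o,l \right)} = -3 + 5 l + 2 l o$ ($C{\left(o,l \right)} = -3 + \left(\left(l + l\right) o + 5 l\right) = -3 + \left(2 l o + 5 l\right) = -3 + \left(5 l + 2 l o\right) = -3 + 5 l + 2 l o$)
$- 18 \left(- \frac{14}{-1} + \frac{K{\left(C{\left(-4,3 \right)},-7 \right)}}{-34}\right) = - 18 \left(- \frac{14}{-1} + \frac{\left(-3 + 5 \cdot 3 + 2 \cdot 3 \left(-4\right)\right) \frac{1}{-7}}{-34}\right) = - 18 \left(\left(-14\right) \left(-1\right) + \left(-3 + 15 - 24\right) \left(- \frac{1}{7}\right) \left(- \frac{1}{34}\right)\right) = - 18 \left(14 + \left(-12\right) \left(- \frac{1}{7}\right) \left(- \frac{1}{34}\right)\right) = - 18 \left(14 + \frac{12}{7} \left(- \frac{1}{34}\right)\right) = - 18 \left(14 - \frac{6}{119}\right) = \left(-18\right) \frac{1660}{119} = - \frac{29880}{119}$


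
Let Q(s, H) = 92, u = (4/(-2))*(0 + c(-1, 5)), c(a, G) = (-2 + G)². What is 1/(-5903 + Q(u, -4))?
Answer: -1/5811 ≈ -0.00017209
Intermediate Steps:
u = -18 (u = (4/(-2))*(0 + (-2 + 5)²) = (4*(-½))*(0 + 3²) = -2*(0 + 9) = -2*9 = -18)
1/(-5903 + Q(u, -4)) = 1/(-5903 + 92) = 1/(-5811) = -1/5811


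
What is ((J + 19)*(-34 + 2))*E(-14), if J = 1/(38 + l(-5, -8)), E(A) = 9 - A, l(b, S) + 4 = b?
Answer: -406272/29 ≈ -14009.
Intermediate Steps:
l(b, S) = -4 + b
J = 1/29 (J = 1/(38 + (-4 - 5)) = 1/(38 - 9) = 1/29 ≈ 0.034483)
((J + 19)*(-34 + 2))*E(-14) = ((1/29 + 19)*(-34 + 2))*(9 - 1*(-14)) = ((552/29)*(-32))*(9 + 14) = -17664/29*23 = -406272/29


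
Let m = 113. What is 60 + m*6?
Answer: 738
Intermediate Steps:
60 + m*6 = 60 + 113*6 = 60 + 678 = 738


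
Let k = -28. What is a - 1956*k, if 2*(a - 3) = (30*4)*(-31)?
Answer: 52911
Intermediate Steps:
a = -1857 (a = 3 + ((30*4)*(-31))/2 = 3 + (120*(-31))/2 = 3 + (½)*(-3720) = 3 - 1860 = -1857)
a - 1956*k = -1857 - 1956*(-28) = -1857 + 54768 = 52911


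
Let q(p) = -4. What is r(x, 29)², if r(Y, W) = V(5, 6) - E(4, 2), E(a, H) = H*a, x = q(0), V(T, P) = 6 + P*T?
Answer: 784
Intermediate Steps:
x = -4
r(Y, W) = 28 (r(Y, W) = (6 + 6*5) - 2*4 = (6 + 30) - 1*8 = 36 - 8 = 28)
r(x, 29)² = 28² = 784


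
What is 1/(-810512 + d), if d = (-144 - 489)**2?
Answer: -1/409823 ≈ -2.4401e-6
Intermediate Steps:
d = 400689 (d = (-633)**2 = 400689)
1/(-810512 + d) = 1/(-810512 + 400689) = 1/(-409823) = -1/409823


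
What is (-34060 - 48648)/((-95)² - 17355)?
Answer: 41354/4165 ≈ 9.9289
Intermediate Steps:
(-34060 - 48648)/((-95)² - 17355) = -82708/(9025 - 17355) = -82708/(-8330) = -82708*(-1/8330) = 41354/4165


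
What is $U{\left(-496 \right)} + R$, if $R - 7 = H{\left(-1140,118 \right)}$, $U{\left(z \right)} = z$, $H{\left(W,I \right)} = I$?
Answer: $-371$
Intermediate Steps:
$R = 125$ ($R = 7 + 118 = 125$)
$U{\left(-496 \right)} + R = -496 + 125 = -371$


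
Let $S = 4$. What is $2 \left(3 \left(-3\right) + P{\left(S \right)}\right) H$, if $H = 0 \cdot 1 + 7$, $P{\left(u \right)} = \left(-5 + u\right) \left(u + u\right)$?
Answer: $-238$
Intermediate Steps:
$P{\left(u \right)} = 2 u \left(-5 + u\right)$ ($P{\left(u \right)} = \left(-5 + u\right) 2 u = 2 u \left(-5 + u\right)$)
$H = 7$ ($H = 0 + 7 = 7$)
$2 \left(3 \left(-3\right) + P{\left(S \right)}\right) H = 2 \left(3 \left(-3\right) + 2 \cdot 4 \left(-5 + 4\right)\right) 7 = 2 \left(-9 + 2 \cdot 4 \left(-1\right)\right) 7 = 2 \left(-9 - 8\right) 7 = 2 \left(-17\right) 7 = \left(-34\right) 7 = -238$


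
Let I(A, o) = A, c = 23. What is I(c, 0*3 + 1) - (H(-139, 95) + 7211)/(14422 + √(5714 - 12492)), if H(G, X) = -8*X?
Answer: 2345491752/104000431 + 6451*I*√6778/208000862 ≈ 22.553 + 0.0025534*I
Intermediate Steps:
I(c, 0*3 + 1) - (H(-139, 95) + 7211)/(14422 + √(5714 - 12492)) = 23 - (-8*95 + 7211)/(14422 + √(5714 - 12492)) = 23 - (-760 + 7211)/(14422 + √(-6778)) = 23 - 6451/(14422 + I*√6778)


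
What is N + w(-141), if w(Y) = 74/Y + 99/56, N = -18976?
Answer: -149824681/7896 ≈ -18975.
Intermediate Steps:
w(Y) = 99/56 + 74/Y (w(Y) = 74/Y + 99*(1/56) = 74/Y + 99/56 = 99/56 + 74/Y)
N + w(-141) = -18976 + (99/56 + 74/(-141)) = -18976 + (99/56 + 74*(-1/141)) = -18976 + (99/56 - 74/141) = -18976 + 9815/7896 = -149824681/7896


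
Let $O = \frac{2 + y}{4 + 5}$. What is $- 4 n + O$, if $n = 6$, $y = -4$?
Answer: $- \frac{218}{9} \approx -24.222$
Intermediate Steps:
$O = - \frac{2}{9}$ ($O = \frac{2 - 4}{4 + 5} = - \frac{2}{9} \approx -0.22222$)
$- 4 n + O = \left(-4\right) 6 - \frac{2}{9} = -24 - \frac{2}{9} = - \frac{218}{9}$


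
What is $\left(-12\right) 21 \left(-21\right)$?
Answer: $5292$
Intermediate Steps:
$\left(-12\right) 21 \left(-21\right) = \left(-252\right) \left(-21\right) = 5292$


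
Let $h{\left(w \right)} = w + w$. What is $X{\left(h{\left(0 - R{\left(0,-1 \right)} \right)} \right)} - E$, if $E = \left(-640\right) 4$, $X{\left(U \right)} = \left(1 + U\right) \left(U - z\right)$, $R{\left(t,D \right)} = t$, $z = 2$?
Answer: $2558$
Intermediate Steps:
$h{\left(w \right)} = 2 w$
$X{\left(U \right)} = \left(1 + U\right) \left(-2 + U\right)$ ($X{\left(U \right)} = \left(1 + U\right) \left(U - 2\right) = \left(1 + U\right) \left(-2 + U\right)$)
$E = -2560$
$X{\left(h{\left(0 - R{\left(0,-1 \right)} \right)} \right)} - E = \left(-2 + \left(2 \left(0 - 0\right)\right)^{2} - 2 \left(0 - 0\right)\right) - -2560 = \left(-2 + \left(2 \left(0 + 0\right)\right)^{2} - 2 \left(0 + 0\right)\right) + 2560 = \left(-2 + \left(2 \cdot 0\right)^{2} - 2 \cdot 0\right) + 2560 = \left(-2 + 0^{2} - 0\right) + 2560 = \left(-2 + 0 + 0\right) + 2560 = -2 + 2560 = 2558$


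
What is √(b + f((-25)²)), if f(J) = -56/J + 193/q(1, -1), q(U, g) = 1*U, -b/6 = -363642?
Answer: √1363778069/25 ≈ 1477.2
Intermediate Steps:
b = 2181852 (b = -6*(-363642) = 2181852)
q(U, g) = U
f(J) = 193 - 56/J (f(J) = -56/J + 193/1 = -56/J + 193*1 = -56/J + 193 = 193 - 56/J)
√(b + f((-25)²)) = √(2181852 + (193 - 56/((-25)²))) = √(2181852 + (193 - 56/625)) = √(2181852 + 120569/625) = √(1363778069/625) = √1363778069/25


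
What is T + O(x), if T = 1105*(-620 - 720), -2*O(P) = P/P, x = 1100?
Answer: -2961401/2 ≈ -1.4807e+6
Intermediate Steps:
O(P) = -1/2 (O(P) = -P/(2*P) = -1/2*1 = -1/2)
T = -1480700 (T = 1105*(-1340) = -1480700)
T + O(x) = -1480700 - 1/2 = -2961401/2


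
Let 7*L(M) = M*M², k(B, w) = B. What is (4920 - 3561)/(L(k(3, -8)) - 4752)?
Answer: -1057/3693 ≈ -0.28622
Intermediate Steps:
L(M) = M³/7 (L(M) = (M*M²)/7 = M³/7)
(4920 - 3561)/(L(k(3, -8)) - 4752) = (4920 - 3561)/((⅐)*3³ - 4752) = 1359/((⅐)*27 - 4752) = 1359/(27/7 - 4752) = 1359/(-33237/7) = 1359*(-7/33237) = -1057/3693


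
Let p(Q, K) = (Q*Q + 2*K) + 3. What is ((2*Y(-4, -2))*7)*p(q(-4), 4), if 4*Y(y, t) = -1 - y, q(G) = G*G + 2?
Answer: 7035/2 ≈ 3517.5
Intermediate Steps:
q(G) = 2 + G² (q(G) = G² + 2 = 2 + G²)
Y(y, t) = -¼ - y/4 (Y(y, t) = (-1 - y)/4 = -¼ - y/4)
p(Q, K) = 3 + Q² + 2*K (p(Q, K) = (Q² + 2*K) + 3 = 3 + Q² + 2*K)
((2*Y(-4, -2))*7)*p(q(-4), 4) = ((2*(-¼ - ¼*(-4)))*7)*(3 + (2 + (-4)²)² + 2*4) = ((2*(-¼ + 1))*7)*(3 + (2 + 16)² + 8) = ((2*(¾))*7)*(3 + 18² + 8) = ((3/2)*7)*(3 + 324 + 8) = (21/2)*335 = 7035/2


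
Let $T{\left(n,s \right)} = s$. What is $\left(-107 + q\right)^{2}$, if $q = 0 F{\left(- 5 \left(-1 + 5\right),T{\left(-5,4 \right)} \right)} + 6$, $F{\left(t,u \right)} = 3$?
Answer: $10201$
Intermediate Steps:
$q = 6$ ($q = 0 \cdot 3 + 6 = 0 + 6 = 6$)
$\left(-107 + q\right)^{2} = \left(-107 + 6\right)^{2} = \left(-101\right)^{2} = 10201$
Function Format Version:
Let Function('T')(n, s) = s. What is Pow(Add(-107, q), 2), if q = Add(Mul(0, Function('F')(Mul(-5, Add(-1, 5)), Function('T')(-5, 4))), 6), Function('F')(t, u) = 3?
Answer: 10201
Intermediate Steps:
q = 6 (q = Add(Mul(0, 3), 6) = Add(0, 6) = 6)
Pow(Add(-107, q), 2) = Pow(Add(-107, 6), 2) = Pow(-101, 2) = 10201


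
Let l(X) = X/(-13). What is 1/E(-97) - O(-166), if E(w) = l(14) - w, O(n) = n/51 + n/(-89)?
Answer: 7925083/5660133 ≈ 1.4002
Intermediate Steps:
l(X) = -X/13 (l(X) = X*(-1/13) = -X/13)
O(n) = 38*n/4539 (O(n) = n*(1/51) + n*(-1/89) = n/51 - n/89 = 38*n/4539)
E(w) = -14/13 - w (E(w) = -1/13*14 - w = -14/13 - w)
1/E(-97) - O(-166) = 1/(-14/13 - 1*(-97)) - 38*(-166)/4539 = 1/(-14/13 + 97) - 1*(-6308/4539) = 1/(1247/13) + 6308/4539 = 13/1247 + 6308/4539 = 7925083/5660133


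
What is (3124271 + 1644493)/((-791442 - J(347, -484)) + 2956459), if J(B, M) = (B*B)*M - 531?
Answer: 108381/1373716 ≈ 0.078896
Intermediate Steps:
J(B, M) = -531 + M*B² (J(B, M) = B²*M - 531 = M*B² - 531 = -531 + M*B²)
(3124271 + 1644493)/((-791442 - J(347, -484)) + 2956459) = (3124271 + 1644493)/((-791442 - (-531 - 484*347²)) + 2956459) = 4768764/((-791442 - (-531 - 484*120409)) + 2956459) = 4768764/((-791442 - (-531 - 58277956)) + 2956459) = 4768764/((-791442 - 1*(-58278487)) + 2956459) = 4768764/((-791442 + 58278487) + 2956459) = 4768764/(57487045 + 2956459) = 4768764/60443504 = 4768764*(1/60443504) = 108381/1373716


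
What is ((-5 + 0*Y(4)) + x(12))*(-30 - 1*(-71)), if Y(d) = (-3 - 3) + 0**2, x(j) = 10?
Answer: 205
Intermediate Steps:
Y(d) = -6 (Y(d) = -6 + 0 = -6)
((-5 + 0*Y(4)) + x(12))*(-30 - 1*(-71)) = ((-5 + 0*(-6)) + 10)*(-30 - 1*(-71)) = ((-5 + 0) + 10)*(-30 + 71) = (-5 + 10)*41 = 5*41 = 205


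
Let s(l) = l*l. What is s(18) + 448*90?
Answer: 40644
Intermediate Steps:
s(l) = l²
s(18) + 448*90 = 18² + 448*90 = 324 + 40320 = 40644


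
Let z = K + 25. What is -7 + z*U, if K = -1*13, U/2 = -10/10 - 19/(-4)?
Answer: 83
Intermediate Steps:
U = 15/2 (U = 2*(-10/10 - 19/(-4)) = 2*(-10*⅒ - 19*(-¼)) = 2*(-1 + 19/4) = 2*(15/4) = 15/2 ≈ 7.5000)
K = -13
z = 12 (z = -13 + 25 = 12)
-7 + z*U = -7 + 12*(15/2) = -7 + 90 = 83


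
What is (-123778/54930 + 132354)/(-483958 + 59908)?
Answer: -3635040721/11646533250 ≈ -0.31211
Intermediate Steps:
(-123778/54930 + 132354)/(-483958 + 59908) = (-123778*1/54930 + 132354)/(-424050) = (-61889/27465 + 132354)*(-1/424050) = (3635040721/27465)*(-1/424050) = -3635040721/11646533250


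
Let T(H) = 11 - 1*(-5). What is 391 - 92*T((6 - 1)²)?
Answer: -1081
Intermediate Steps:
T(H) = 16 (T(H) = 11 + 5 = 16)
391 - 92*T((6 - 1)²) = 391 - 92*16 = 391 - 1472 = -1081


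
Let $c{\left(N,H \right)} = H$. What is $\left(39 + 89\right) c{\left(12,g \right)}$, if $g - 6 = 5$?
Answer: $1408$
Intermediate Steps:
$g = 11$ ($g = 6 + 5 = 11$)
$\left(39 + 89\right) c{\left(12,g \right)} = \left(39 + 89\right) 11 = 128 \cdot 11 = 1408$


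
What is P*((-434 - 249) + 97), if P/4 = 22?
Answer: -51568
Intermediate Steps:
P = 88 (P = 4*22 = 88)
P*((-434 - 249) + 97) = 88*((-434 - 249) + 97) = 88*(-683 + 97) = 88*(-586) = -51568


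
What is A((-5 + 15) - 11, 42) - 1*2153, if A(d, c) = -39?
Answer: -2192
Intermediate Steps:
A((-5 + 15) - 11, 42) - 1*2153 = -39 - 1*2153 = -39 - 2153 = -2192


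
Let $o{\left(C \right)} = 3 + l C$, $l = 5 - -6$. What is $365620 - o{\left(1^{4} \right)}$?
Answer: $365606$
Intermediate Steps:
$l = 11$ ($l = 5 + 6 = 11$)
$o{\left(C \right)} = 3 + 11 C$
$365620 - o{\left(1^{4} \right)} = 365620 - \left(3 + 11 \cdot 1^{4}\right) = 365620 - \left(3 + 11 \cdot 1\right) = 365620 - \left(3 + 11\right) = 365620 - 14 = 365606$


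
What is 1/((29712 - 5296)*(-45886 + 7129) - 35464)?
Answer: -1/946326376 ≈ -1.0567e-9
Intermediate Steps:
1/((29712 - 5296)*(-45886 + 7129) - 35464) = 1/(24416*(-38757) - 35464) = 1/(-946290912 - 35464) = 1/(-946326376) = -1/946326376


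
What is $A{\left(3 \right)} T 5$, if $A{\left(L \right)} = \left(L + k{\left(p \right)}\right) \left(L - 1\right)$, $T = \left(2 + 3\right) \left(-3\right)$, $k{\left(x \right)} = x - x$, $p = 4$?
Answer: $-450$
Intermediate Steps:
$k{\left(x \right)} = 0$
$T = -15$ ($T = 5 \left(-3\right) = -15$)
$A{\left(L \right)} = L \left(-1 + L\right)$ ($A{\left(L \right)} = \left(L + 0\right) \left(L - 1\right) = L \left(-1 + L\right)$)
$A{\left(3 \right)} T 5 = 3 \left(-1 + 3\right) \left(-15\right) 5 = 3 \cdot 2 \left(-15\right) 5 = 6 \left(-15\right) 5 = \left(-90\right) 5 = -450$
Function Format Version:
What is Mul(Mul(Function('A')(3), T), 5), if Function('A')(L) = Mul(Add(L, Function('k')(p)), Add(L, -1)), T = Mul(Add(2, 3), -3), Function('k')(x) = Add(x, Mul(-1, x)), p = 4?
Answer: -450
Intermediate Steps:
Function('k')(x) = 0
T = -15 (T = Mul(5, -3) = -15)
Function('A')(L) = Mul(L, Add(-1, L)) (Function('A')(L) = Mul(Add(L, 0), Add(L, -1)) = Mul(L, Add(-1, L)))
Mul(Mul(Function('A')(3), T), 5) = Mul(Mul(Mul(3, Add(-1, 3)), -15), 5) = Mul(Mul(Mul(3, 2), -15), 5) = Mul(Mul(6, -15), 5) = Mul(-90, 5) = -450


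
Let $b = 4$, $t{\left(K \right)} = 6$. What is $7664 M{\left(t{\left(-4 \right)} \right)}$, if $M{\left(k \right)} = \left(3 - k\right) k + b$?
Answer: $-107296$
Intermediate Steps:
$M{\left(k \right)} = 4 + k \left(3 - k\right)$ ($M{\left(k \right)} = \left(3 - k\right) k + 4 = k \left(3 - k\right) + 4 = 4 + k \left(3 - k\right)$)
$7664 M{\left(t{\left(-4 \right)} \right)} = 7664 \left(4 - 6^{2} + 3 \cdot 6\right) = 7664 \left(4 - 36 + 18\right) = 7664 \left(-14\right) = -107296$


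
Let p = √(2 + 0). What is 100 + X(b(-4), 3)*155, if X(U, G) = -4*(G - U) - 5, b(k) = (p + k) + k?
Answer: -7495 + 620*√2 ≈ -6618.2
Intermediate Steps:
p = √2 ≈ 1.4142
b(k) = √2 + 2*k (b(k) = (√2 + k) + k = (k + √2) + k = √2 + 2*k)
X(U, G) = -5 - 4*G + 4*U (X(U, G) = (-4*G + 4*U) - 5 = -5 - 4*G + 4*U)
100 + X(b(-4), 3)*155 = 100 + (-5 - 4*3 + 4*(√2 + 2*(-4)))*155 = 100 + (-5 - 12 + 4*(√2 - 8))*155 = 100 + (-5 - 12 + 4*(-8 + √2))*155 = 100 + (-5 - 12 + (-32 + 4*√2))*155 = 100 + (-49 + 4*√2)*155 = 100 + (-7595 + 620*√2) = -7495 + 620*√2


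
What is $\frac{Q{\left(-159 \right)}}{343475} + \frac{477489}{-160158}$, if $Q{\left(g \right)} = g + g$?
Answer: $- \frac{54685488173}{18336756350} \approx -2.9823$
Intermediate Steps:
$Q{\left(g \right)} = 2 g$
$\frac{Q{\left(-159 \right)}}{343475} + \frac{477489}{-160158} = \frac{2 \left(-159\right)}{343475} + \frac{477489}{-160158} = \left(-318\right) \frac{1}{343475} + 477489 \left(- \frac{1}{160158}\right) = - \frac{318}{343475} - \frac{159163}{53386} = - \frac{54685488173}{18336756350}$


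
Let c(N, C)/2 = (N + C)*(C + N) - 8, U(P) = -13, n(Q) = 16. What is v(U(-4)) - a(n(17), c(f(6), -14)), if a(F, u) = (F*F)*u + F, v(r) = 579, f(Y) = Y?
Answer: -28109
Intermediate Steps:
c(N, C) = -16 + 2*(C + N)² (c(N, C) = 2*((N + C)*(C + N) - 8) = 2*((C + N)*(C + N) - 8) = 2*((C + N)² - 8) = 2*(-8 + (C + N)²) = -16 + 2*(C + N)²)
a(F, u) = F + u*F² (a(F, u) = F²*u + F = u*F² + F = F + u*F²)
v(U(-4)) - a(n(17), c(f(6), -14)) = 579 - 16*(1 + 16*(-16 + 2*(-14 + 6)²)) = 579 - 16*(1 + 16*(-16 + 2*(-8)²)) = 579 - 16*(1 + 16*(-16 + 2*64)) = 579 - 16*(1 + 16*(-16 + 128)) = 579 - 16*(1 + 16*112) = 579 - 16*(1 + 1792) = 579 - 16*1793 = 579 - 1*28688 = 579 - 28688 = -28109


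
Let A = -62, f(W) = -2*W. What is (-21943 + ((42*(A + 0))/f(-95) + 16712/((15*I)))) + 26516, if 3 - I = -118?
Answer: 157544807/34485 ≈ 4568.5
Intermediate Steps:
I = 121 (I = 3 - 1*(-118) = 3 + 118 = 121)
(-21943 + ((42*(A + 0))/f(-95) + 16712/((15*I)))) + 26516 = (-21943 + ((42*(-62 + 0))/((-2*(-95))) + 16712/((15*121)))) + 26516 = (-21943 + ((42*(-62))/190 + 16712/1815)) + 26516 = (-21943 + (-2604*1/190 + 16712*(1/1815))) + 26516 = (-21943 + (-1302/95 + 16712/1815)) + 26516 = (-21943 - 155098/34485) + 26516 = -756859453/34485 + 26516 = 157544807/34485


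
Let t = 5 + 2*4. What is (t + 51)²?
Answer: 4096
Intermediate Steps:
t = 13 (t = 5 + 8 = 13)
(t + 51)² = (13 + 51)² = 64² = 4096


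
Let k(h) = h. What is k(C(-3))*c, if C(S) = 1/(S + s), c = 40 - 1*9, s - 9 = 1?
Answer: 31/7 ≈ 4.4286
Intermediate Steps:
s = 10 (s = 9 + 1 = 10)
c = 31 (c = 40 - 9 = 31)
C(S) = 1/(10 + S) (C(S) = 1/(S + 10) = 1/(10 + S))
k(C(-3))*c = 31/(10 - 3) = 31/7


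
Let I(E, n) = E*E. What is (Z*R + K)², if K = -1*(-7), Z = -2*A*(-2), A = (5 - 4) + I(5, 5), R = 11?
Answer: 1324801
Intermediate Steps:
I(E, n) = E²
A = 26 (A = (5 - 4) + 5² = 1 + 25 = 26)
Z = 104 (Z = -2*26*(-2) = -52*(-2) = 104)
K = 7
(Z*R + K)² = (104*11 + 7)² = (1144 + 7)² = 1151² = 1324801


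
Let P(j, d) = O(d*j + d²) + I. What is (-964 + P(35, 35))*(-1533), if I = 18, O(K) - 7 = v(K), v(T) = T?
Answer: -2316363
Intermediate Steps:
O(K) = 7 + K
P(j, d) = 25 + d² + d*j (P(j, d) = (7 + (d*j + d²)) + 18 = (7 + (d² + d*j)) + 18 = (7 + d² + d*j) + 18 = 25 + d² + d*j)
(-964 + P(35, 35))*(-1533) = (-964 + (25 + 35*(35 + 35)))*(-1533) = (-964 + (25 + 35*70))*(-1533) = (-964 + (25 + 2450))*(-1533) = (-964 + 2475)*(-1533) = 1511*(-1533) = -2316363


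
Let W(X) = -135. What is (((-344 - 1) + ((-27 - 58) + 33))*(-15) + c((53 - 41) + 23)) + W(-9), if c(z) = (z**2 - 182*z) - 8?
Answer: 667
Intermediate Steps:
c(z) = -8 + z**2 - 182*z
(((-344 - 1) + ((-27 - 58) + 33))*(-15) + c((53 - 41) + 23)) + W(-9) = (((-344 - 1) + ((-27 - 58) + 33))*(-15) + (-8 + ((53 - 41) + 23)**2 - 182*((53 - 41) + 23))) - 135 = ((-345 + (-85 + 33))*(-15) + (-8 + (12 + 23)**2 - 182*(12 + 23))) - 135 = ((-345 - 52)*(-15) + (-8 + 35**2 - 182*35)) - 135 = (-397*(-15) + (-8 + 1225 - 6370)) - 135 = (5955 - 5153) - 135 = 802 - 135 = 667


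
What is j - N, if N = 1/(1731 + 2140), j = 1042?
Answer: 4033581/3871 ≈ 1042.0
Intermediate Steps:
N = 1/3871 ≈ 0.00025833
j - N = 1042 - 1*1/3871 = 1042 - 1/3871 = 4033581/3871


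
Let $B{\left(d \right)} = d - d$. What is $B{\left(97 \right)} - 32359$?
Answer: $-32359$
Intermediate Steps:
$B{\left(d \right)} = 0$
$B{\left(97 \right)} - 32359 = 0 - 32359 = -32359$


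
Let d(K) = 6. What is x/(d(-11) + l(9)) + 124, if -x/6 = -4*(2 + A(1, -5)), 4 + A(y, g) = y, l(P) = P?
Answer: 612/5 ≈ 122.40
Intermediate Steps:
A(y, g) = -4 + y
x = -24 (x = -(-24)*(2 + (-4 + 1)) = -(-24)*(2 - 3) = -(-24)*(-1) = -6*4 = -24)
x/(d(-11) + l(9)) + 124 = -24/(6 + 9) + 124 = -24/15 + 124 = (1/15)*(-24) + 124 = -8/5 + 124 = 612/5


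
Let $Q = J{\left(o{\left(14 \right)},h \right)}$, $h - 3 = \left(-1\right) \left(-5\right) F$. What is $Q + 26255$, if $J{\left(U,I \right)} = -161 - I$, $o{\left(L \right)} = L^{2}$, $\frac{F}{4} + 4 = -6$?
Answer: $26291$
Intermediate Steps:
$F = -40$ ($F = -16 + 4 \left(-6\right) = -16 - 24 = -40$)
$h = -197$ ($h = 3 + \left(-1\right) \left(-5\right) \left(-40\right) = 3 + 5 \left(-40\right) = 3 - 200 = -197$)
$Q = 36$ ($Q = -161 - -197 = -161 + 197 = 36$)
$Q + 26255 = 36 + 26255 = 26291$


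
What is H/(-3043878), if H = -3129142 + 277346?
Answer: 1425898/1521939 ≈ 0.93690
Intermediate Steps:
H = -2851796
H/(-3043878) = -2851796/(-3043878) = -2851796*(-1/3043878) = 1425898/1521939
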